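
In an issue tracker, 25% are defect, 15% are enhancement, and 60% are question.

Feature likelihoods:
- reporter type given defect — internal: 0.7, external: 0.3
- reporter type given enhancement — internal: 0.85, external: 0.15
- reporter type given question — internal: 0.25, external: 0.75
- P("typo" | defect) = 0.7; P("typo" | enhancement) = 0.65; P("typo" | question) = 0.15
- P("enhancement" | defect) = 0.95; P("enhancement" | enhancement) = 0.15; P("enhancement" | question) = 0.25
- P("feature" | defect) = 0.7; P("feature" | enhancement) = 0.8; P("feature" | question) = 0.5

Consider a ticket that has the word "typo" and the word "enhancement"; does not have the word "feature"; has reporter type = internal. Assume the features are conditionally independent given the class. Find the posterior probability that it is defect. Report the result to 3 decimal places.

0.868

defect: 0.25 × 0.7 × 0.7 × 0.95 × (1−0.7) = 0.0349125
enhancement: 0.15 × 0.85 × 0.65 × 0.15 × (1−0.8) = 0.00248625
question: 0.6 × 0.25 × 0.15 × 0.25 × (1−0.5) = 0.0028125
P(defect | x) = 0.0349125 / 0.04021125 ≈ 0.868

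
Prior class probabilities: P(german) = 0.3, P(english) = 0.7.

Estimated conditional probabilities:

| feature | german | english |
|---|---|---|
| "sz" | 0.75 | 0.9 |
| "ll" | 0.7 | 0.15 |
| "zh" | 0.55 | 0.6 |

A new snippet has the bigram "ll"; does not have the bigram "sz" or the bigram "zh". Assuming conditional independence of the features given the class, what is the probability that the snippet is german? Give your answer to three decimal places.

0.849

german: 0.3 × (1−0.75) × 0.7 × (1−0.55) = 0.023625
english: 0.7 × (1−0.9) × 0.15 × (1−0.6) = 0.0042
P(german | x) = 0.023625 / 0.027825 ≈ 0.849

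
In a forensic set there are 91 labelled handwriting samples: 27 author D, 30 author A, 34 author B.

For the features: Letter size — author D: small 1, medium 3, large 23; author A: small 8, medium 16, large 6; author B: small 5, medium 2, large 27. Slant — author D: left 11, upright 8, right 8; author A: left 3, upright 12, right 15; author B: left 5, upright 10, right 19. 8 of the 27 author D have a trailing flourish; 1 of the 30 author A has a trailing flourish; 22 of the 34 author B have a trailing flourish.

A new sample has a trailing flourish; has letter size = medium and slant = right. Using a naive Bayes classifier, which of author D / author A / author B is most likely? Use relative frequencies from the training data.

author B

author D: (27/91) × (3/27) × (8/27) × (8/27) ≈ 0.00289423
author A: (30/91) × (16/30) × (15/30) × (1/30) ≈ 0.0029304
author B: (34/91) × (2/34) × (19/34) × (22/34) ≈ 0.00794707
Highest score → author B.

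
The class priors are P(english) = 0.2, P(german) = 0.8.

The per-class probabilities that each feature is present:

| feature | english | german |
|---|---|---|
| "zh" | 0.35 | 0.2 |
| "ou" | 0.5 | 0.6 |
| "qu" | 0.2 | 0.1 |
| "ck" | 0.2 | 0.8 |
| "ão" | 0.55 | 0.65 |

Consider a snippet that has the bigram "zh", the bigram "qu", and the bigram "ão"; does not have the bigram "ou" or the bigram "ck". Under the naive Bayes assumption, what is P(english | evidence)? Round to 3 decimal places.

english: 0.2 × 0.35 × (1−0.5) × 0.2 × (1−0.2) × 0.55 = 0.00308
german: 0.8 × 0.2 × (1−0.6) × 0.1 × (1−0.8) × 0.65 = 0.000832
P(english | x) = 0.00308 / 0.003912 ≈ 0.787

0.787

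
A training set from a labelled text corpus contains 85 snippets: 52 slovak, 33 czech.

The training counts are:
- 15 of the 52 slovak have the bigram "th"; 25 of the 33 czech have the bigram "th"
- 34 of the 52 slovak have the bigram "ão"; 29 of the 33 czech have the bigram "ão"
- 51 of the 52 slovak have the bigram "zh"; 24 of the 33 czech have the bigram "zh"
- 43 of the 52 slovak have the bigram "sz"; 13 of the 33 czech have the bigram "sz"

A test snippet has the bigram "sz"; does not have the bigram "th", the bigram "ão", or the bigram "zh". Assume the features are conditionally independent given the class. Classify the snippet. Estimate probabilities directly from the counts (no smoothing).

slovak

slovak: (52/85) × (37/52) × (18/52) × (1/52) × (43/52) ≈ 0.00239615
czech: (33/85) × (8/33) × (4/33) × (9/33) × (13/33) ≈ 0.00122567
Highest score → slovak.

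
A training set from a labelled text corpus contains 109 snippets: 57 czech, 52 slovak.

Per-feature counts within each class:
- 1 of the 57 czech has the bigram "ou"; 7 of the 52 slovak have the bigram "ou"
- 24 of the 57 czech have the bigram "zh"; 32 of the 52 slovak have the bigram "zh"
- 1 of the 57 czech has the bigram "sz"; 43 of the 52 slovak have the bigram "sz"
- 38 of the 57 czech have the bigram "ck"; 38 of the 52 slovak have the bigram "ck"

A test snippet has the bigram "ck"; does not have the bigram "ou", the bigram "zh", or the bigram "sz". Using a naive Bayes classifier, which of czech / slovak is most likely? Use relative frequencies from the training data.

czech

czech: (57/109) × (56/57) × (33/57) × (56/57) × (38/57) ≈ 0.194815
slovak: (52/109) × (45/52) × (20/52) × (9/52) × (38/52) ≈ 0.0200832
Highest score → czech.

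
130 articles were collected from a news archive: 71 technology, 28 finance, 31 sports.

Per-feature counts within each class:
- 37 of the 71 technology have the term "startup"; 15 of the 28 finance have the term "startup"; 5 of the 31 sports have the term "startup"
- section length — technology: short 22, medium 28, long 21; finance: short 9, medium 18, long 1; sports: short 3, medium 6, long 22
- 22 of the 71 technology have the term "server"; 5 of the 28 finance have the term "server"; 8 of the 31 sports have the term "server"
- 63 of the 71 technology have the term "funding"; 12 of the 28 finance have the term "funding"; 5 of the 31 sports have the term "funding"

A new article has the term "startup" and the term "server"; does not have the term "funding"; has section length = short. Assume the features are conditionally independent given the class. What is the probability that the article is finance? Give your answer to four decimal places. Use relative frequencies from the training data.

0.4935

technology: (71/130) × (37/71) × (22/71) × (22/71) × (8/71) ≈ 0.00307906
finance: (28/130) × (15/28) × (9/28) × (5/28) × (16/28) ≈ 0.00378448
sports: (31/130) × (5/31) × (3/31) × (8/31) × (26/31) ≈ 0.000805612
P(finance | x) = 0.00378448 / 0.007669152 ≈ 0.4935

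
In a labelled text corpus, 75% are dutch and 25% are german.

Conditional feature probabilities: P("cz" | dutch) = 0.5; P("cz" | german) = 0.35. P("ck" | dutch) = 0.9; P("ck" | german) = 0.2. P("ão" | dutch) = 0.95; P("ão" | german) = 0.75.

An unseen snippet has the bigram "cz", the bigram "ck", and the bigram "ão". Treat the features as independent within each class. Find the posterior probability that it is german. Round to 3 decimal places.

0.039

dutch: 0.75 × 0.5 × 0.9 × 0.95 = 0.320625
german: 0.25 × 0.35 × 0.2 × 0.75 = 0.013125
P(german | x) = 0.013125 / 0.33375 ≈ 0.039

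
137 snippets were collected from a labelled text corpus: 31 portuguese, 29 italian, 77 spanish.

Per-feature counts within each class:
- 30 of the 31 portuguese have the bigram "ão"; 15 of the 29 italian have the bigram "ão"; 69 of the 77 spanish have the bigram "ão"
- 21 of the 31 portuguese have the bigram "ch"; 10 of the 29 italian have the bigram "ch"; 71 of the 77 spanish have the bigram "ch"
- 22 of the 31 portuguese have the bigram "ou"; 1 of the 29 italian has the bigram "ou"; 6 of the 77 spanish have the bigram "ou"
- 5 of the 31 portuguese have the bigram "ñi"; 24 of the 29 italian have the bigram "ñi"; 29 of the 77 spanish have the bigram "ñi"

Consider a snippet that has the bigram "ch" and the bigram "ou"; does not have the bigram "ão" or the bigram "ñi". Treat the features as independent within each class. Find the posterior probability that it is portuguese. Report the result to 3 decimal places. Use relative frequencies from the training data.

0.510

portuguese: (31/137) × (1/31) × (21/31) × (22/31) × (26/31) ≈ 0.00294313
italian: (29/137) × (14/29) × (10/29) × (1/29) × (5/29) ≈ 0.0002095
spanish: (77/137) × (8/77) × (71/77) × (6/77) × (48/77) ≈ 0.00261546
P(portuguese | x) = 0.00294313 / 0.00576809 ≈ 0.510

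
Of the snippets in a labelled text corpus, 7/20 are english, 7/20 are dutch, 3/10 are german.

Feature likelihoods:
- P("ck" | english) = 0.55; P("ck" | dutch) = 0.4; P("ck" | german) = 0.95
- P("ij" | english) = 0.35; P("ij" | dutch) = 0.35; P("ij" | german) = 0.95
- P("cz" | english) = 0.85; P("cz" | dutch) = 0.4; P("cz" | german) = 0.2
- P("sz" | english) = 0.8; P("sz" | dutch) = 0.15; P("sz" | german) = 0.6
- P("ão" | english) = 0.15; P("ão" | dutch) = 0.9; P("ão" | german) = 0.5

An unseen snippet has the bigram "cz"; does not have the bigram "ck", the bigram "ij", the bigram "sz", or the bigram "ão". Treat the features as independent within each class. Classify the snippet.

english: 0.35 × (1−0.55) × (1−0.35) × 0.85 × (1−0.8) × (1−0.15) = 0.0147931875
dutch: 0.35 × (1−0.4) × (1−0.35) × 0.4 × (1−0.15) × (1−0.9) = 0.004641
german: 0.3 × (1−0.95) × (1−0.95) × 0.2 × (1−0.6) × (1−0.5) = 0.00003
Highest score → english.

english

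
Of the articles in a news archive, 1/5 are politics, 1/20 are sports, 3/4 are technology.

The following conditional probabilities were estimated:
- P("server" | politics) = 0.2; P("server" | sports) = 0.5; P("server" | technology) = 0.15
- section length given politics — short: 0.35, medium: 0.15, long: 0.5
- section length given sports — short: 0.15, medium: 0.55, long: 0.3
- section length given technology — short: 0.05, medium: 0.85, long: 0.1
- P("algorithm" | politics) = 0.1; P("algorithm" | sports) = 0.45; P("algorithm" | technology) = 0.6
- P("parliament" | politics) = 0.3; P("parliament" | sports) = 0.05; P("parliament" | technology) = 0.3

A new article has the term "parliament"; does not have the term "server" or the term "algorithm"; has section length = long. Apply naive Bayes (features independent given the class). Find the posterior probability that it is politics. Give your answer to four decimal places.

0.7333

politics: 0.2 × (1−0.2) × 0.5 × (1−0.1) × 0.3 = 0.0216
sports: 0.05 × (1−0.5) × 0.3 × (1−0.45) × 0.05 = 0.00020625
technology: 0.75 × (1−0.15) × 0.1 × (1−0.6) × 0.3 = 0.00765
P(politics | x) = 0.0216 / 0.02945625 ≈ 0.7333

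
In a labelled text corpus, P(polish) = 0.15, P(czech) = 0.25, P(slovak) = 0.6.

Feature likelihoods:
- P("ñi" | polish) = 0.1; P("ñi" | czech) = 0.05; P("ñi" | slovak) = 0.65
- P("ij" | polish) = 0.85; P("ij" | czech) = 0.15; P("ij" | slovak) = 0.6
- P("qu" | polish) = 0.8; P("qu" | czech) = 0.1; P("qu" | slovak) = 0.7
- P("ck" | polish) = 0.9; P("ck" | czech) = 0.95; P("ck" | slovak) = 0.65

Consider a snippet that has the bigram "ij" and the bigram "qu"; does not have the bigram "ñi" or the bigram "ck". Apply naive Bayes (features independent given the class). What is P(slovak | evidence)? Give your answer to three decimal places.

0.767

polish: 0.15 × (1−0.1) × 0.85 × 0.8 × (1−0.9) = 0.00918
czech: 0.25 × (1−0.05) × 0.15 × 0.1 × (1−0.95) = 0.000178125
slovak: 0.6 × (1−0.65) × 0.6 × 0.7 × (1−0.65) = 0.03087
P(slovak | x) = 0.03087 / 0.040228125 ≈ 0.767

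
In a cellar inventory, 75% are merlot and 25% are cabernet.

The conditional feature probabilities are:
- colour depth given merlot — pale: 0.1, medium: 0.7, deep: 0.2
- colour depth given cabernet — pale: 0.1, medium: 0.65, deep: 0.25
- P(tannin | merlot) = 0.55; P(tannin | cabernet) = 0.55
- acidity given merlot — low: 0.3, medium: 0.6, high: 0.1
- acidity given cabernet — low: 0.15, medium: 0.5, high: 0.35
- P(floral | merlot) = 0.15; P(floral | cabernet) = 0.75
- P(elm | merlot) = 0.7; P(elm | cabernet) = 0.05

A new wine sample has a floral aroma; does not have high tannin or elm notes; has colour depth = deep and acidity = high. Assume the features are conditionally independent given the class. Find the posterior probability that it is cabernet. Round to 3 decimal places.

merlot: 0.75 × 0.2 × (1−0.55) × 0.1 × 0.15 × (1−0.7) = 0.00030375
cabernet: 0.25 × 0.25 × (1−0.55) × 0.35 × 0.75 × (1−0.05) = 0.007013671875
P(cabernet | x) = 0.007013671875 / 0.007317421875 ≈ 0.958

0.958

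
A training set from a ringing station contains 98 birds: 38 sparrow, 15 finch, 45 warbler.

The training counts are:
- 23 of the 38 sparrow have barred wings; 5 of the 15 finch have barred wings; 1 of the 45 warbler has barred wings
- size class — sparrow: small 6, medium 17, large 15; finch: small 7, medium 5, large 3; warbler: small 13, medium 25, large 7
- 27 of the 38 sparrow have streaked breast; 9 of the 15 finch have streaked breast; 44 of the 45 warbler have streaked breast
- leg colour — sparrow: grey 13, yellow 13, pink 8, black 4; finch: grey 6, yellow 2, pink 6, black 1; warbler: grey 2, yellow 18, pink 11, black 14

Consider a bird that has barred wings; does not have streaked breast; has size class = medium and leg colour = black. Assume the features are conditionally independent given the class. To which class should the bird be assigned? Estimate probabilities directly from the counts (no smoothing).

sparrow: (38/98) × (23/38) × (17/38) × (11/38) × (4/38) ≈ 0.00319928
finch: (15/98) × (5/15) × (5/15) × (6/15) × (1/15) ≈ 0.000453515
warbler: (45/98) × (1/45) × (25/45) × (1/45) × (14/45) ≈ 0.0000391926
Highest score → sparrow.

sparrow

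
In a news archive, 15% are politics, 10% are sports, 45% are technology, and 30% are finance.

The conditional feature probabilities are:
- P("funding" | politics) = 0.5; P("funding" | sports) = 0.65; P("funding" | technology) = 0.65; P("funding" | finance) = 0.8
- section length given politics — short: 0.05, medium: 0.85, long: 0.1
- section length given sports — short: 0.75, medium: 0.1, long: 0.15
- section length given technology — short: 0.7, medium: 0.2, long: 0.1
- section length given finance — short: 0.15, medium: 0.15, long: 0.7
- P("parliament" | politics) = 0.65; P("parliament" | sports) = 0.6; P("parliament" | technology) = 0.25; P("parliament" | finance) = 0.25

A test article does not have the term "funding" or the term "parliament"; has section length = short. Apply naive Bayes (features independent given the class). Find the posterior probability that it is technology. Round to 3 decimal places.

politics: 0.15 × (1−0.5) × 0.05 × (1−0.65) = 0.0013125
sports: 0.1 × (1−0.65) × 0.75 × (1−0.6) = 0.0105
technology: 0.45 × (1−0.65) × 0.7 × (1−0.25) = 0.0826875
finance: 0.3 × (1−0.8) × 0.15 × (1−0.25) = 0.00675
P(technology | x) = 0.0826875 / 0.10125 ≈ 0.817

0.817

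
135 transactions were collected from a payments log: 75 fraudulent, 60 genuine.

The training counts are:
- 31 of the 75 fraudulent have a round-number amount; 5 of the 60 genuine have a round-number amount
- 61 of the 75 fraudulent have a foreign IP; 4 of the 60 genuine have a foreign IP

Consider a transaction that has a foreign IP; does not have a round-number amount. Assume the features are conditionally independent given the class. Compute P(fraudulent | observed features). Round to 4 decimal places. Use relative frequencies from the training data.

0.9071

fraudulent: (75/135) × (44/75) × (61/75) ≈ 0.265086
genuine: (60/135) × (55/60) × (4/60) ≈ 0.0271605
P(fraudulent | x) = 0.265086 / 0.2922465 ≈ 0.9071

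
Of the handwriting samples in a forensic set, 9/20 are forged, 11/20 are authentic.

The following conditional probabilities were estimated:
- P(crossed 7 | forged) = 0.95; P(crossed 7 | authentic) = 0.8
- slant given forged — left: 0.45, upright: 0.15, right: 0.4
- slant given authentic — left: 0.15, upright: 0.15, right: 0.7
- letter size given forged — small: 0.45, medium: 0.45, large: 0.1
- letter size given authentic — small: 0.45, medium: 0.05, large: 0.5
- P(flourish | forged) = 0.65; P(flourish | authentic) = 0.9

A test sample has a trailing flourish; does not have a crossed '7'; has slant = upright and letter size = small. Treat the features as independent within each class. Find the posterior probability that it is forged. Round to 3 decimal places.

0.129

forged: 0.45 × (1−0.95) × 0.15 × 0.45 × 0.65 = 0.0009871875
authentic: 0.55 × (1−0.8) × 0.15 × 0.45 × 0.9 = 0.0066825
P(forged | x) = 0.0009871875 / 0.0076696875 ≈ 0.129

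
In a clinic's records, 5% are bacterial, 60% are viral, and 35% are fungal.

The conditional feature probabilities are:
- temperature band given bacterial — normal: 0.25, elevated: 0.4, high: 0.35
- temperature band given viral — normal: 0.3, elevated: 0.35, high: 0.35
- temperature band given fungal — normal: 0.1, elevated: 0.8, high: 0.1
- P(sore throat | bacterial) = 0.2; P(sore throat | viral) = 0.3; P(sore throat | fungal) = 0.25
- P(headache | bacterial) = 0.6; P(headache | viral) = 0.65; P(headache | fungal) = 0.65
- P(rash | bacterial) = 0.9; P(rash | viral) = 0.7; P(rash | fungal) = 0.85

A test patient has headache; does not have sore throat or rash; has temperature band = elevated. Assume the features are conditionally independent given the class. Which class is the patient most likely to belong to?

bacterial: 0.05 × 0.4 × (1−0.2) × 0.6 × (1−0.9) = 0.00096
viral: 0.6 × 0.35 × (1−0.3) × 0.65 × (1−0.7) = 0.028665
fungal: 0.35 × 0.8 × (1−0.25) × 0.65 × (1−0.85) = 0.020475
Highest score → viral.

viral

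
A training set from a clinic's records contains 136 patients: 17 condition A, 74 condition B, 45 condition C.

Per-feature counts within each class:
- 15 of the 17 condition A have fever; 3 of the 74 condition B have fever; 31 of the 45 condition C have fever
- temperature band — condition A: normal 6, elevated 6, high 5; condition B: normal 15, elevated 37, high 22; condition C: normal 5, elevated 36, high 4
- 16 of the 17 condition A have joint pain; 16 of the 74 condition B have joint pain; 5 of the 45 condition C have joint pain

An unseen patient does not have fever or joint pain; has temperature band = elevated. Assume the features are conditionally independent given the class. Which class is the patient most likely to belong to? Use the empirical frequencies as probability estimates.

condition A: (17/136) × (2/17) × (6/17) × (1/17) ≈ 0.000305312
condition B: (74/136) × (71/74) × (37/74) × (58/74) ≈ 0.204591
condition C: (45/136) × (14/45) × (36/45) × (40/45) ≈ 0.0732026
Highest score → condition B.

condition B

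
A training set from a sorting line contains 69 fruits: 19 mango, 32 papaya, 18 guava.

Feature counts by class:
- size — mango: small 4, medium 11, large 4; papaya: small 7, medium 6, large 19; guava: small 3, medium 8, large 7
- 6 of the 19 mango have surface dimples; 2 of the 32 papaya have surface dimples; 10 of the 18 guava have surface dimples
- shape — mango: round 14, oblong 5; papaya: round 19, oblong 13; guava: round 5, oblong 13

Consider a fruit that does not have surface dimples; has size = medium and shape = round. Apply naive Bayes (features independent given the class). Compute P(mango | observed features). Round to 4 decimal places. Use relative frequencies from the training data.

0.5617

mango: (19/69) × (11/19) × (13/19) × (14/19) ≈ 0.0803726
papaya: (32/69) × (6/32) × (30/32) × (19/32) ≈ 0.0484035
guava: (18/69) × (8/18) × (8/18) × (5/18) ≈ 0.0143138
P(mango | x) = 0.0803726 / 0.1430899 ≈ 0.5617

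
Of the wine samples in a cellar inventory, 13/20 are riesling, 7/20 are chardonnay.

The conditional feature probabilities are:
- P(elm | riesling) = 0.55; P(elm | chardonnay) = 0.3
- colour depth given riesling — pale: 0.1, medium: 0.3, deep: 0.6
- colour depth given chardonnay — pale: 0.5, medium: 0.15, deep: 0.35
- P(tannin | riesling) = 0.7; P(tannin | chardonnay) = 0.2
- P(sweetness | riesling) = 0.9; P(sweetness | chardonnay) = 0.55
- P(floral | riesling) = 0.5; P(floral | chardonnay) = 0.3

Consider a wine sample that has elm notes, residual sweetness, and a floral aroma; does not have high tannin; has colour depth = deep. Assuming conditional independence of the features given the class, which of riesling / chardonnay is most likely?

riesling

riesling: 0.65 × 0.55 × 0.6 × (1−0.7) × 0.9 × 0.5 = 0.0289575
chardonnay: 0.35 × 0.3 × 0.35 × (1−0.2) × 0.55 × 0.3 = 0.004851
Highest score → riesling.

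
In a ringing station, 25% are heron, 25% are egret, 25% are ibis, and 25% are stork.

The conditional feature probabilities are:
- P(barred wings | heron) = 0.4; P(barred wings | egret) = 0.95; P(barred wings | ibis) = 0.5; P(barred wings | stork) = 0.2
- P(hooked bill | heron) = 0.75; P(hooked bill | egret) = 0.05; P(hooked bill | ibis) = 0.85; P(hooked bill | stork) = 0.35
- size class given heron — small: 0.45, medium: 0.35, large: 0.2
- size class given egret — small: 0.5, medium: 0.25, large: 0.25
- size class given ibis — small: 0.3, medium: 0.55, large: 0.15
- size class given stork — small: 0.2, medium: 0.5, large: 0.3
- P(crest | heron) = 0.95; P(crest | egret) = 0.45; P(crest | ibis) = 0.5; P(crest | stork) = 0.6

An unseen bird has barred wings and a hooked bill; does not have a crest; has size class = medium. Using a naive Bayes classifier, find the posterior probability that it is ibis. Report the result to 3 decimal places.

0.819

heron: 0.25 × 0.4 × 0.75 × 0.35 × (1−0.95) = 0.0013125
egret: 0.25 × 0.95 × 0.05 × 0.25 × (1−0.45) = 0.0016328125
ibis: 0.25 × 0.5 × 0.85 × 0.55 × (1−0.5) = 0.02921875
stork: 0.25 × 0.2 × 0.35 × 0.5 × (1−0.6) = 0.0035
P(ibis | x) = 0.02921875 / 0.0356640625 ≈ 0.819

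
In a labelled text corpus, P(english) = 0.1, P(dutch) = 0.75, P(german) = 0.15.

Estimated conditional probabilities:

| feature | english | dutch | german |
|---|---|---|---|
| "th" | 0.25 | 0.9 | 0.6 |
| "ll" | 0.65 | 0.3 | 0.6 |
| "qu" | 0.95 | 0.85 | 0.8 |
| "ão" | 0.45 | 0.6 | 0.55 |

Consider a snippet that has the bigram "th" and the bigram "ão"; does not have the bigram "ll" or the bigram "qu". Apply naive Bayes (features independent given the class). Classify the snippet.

dutch

english: 0.1 × 0.25 × (1−0.65) × (1−0.95) × 0.45 = 0.000196875
dutch: 0.75 × 0.9 × (1−0.3) × (1−0.85) × 0.6 = 0.042525
german: 0.15 × 0.6 × (1−0.6) × (1−0.8) × 0.55 = 0.00396
Highest score → dutch.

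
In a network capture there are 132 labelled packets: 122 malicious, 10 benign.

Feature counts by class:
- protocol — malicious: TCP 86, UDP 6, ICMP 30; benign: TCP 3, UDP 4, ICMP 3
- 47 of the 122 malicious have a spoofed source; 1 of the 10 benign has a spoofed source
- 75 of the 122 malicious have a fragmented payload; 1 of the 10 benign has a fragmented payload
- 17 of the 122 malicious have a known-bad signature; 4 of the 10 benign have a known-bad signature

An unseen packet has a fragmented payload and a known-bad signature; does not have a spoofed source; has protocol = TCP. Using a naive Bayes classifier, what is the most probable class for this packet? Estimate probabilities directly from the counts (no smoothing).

malicious

malicious: (122/132) × (86/122) × (75/122) × (75/122) × (17/122) ≈ 0.0343097
benign: (10/132) × (3/10) × (9/10) × (1/10) × (4/10) ≈ 0.000818182
Highest score → malicious.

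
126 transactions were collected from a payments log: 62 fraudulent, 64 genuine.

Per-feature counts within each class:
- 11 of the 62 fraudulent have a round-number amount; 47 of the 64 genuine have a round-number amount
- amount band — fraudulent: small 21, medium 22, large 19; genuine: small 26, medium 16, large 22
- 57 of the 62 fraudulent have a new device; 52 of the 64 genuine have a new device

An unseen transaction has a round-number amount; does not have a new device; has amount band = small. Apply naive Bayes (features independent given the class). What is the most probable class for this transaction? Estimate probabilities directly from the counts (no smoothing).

fraudulent: (62/126) × (11/62) × (21/62) × (5/62) ≈ 0.00238467
genuine: (64/126) × (47/64) × (26/64) × (12/64) ≈ 0.0284133
Highest score → genuine.

genuine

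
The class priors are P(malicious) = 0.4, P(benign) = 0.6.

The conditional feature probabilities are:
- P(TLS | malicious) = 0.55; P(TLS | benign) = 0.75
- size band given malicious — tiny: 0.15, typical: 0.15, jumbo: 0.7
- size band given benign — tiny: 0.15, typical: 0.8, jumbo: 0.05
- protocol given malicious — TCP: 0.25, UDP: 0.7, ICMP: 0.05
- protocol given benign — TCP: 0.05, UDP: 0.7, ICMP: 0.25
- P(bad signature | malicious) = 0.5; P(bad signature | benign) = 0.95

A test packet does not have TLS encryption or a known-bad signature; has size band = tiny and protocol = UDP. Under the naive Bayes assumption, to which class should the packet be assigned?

malicious: 0.4 × (1−0.55) × 0.15 × 0.7 × (1−0.5) = 0.00945
benign: 0.6 × (1−0.75) × 0.15 × 0.7 × (1−0.95) = 0.0007875
Highest score → malicious.

malicious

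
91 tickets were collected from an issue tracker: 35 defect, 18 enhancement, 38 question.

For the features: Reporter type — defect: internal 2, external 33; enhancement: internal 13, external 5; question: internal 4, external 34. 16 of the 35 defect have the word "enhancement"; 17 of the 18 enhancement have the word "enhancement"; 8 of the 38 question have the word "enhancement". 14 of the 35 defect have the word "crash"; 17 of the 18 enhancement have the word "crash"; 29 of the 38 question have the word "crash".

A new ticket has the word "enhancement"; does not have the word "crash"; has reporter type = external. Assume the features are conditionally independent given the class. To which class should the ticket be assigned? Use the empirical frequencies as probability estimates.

defect: (35/91) × (33/35) × (16/35) × (21/35) ≈ 0.0994662
enhancement: (18/91) × (5/18) × (17/18) × (1/18) ≈ 0.00288292
question: (38/91) × (34/38) × (8/38) × (9/38) ≈ 0.0186296
Highest score → defect.

defect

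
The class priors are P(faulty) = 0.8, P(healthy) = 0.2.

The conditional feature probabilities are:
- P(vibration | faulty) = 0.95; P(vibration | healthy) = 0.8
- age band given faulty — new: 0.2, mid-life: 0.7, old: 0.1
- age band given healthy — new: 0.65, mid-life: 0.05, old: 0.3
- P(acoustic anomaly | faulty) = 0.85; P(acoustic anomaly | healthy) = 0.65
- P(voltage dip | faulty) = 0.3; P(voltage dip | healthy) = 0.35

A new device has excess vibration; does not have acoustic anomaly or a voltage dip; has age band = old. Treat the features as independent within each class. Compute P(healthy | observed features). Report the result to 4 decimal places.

faulty: 0.8 × 0.95 × 0.1 × (1−0.85) × (1−0.3) = 0.00798
healthy: 0.2 × 0.8 × 0.3 × (1−0.65) × (1−0.35) = 0.01092
P(healthy | x) = 0.01092 / 0.0189 ≈ 0.5778

0.5778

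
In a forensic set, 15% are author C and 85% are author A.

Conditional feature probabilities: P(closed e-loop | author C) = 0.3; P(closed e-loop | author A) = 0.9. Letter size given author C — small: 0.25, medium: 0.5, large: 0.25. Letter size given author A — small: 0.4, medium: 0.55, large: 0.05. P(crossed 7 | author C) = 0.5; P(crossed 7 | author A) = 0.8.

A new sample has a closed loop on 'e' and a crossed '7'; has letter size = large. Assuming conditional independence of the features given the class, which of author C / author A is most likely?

author C: 0.15 × 0.3 × 0.25 × 0.5 = 0.005625
author A: 0.85 × 0.9 × 0.05 × 0.8 = 0.0306
Highest score → author A.

author A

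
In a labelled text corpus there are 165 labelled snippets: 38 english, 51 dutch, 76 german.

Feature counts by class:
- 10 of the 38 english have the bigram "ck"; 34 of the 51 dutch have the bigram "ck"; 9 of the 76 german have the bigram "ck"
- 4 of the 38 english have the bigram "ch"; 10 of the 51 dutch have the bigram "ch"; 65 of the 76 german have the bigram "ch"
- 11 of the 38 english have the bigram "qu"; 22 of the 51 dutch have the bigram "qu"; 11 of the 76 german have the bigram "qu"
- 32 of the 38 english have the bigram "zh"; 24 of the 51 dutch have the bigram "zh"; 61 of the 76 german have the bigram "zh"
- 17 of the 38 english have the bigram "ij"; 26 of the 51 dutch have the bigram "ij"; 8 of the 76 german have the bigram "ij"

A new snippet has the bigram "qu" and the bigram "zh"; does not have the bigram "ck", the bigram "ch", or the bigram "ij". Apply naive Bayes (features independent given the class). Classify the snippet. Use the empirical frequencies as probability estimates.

english

english: (38/165) × (28/38) × (34/38) × (11/38) × (32/38) × (21/38) ≈ 0.0204541
dutch: (51/165) × (17/51) × (41/51) × (22/51) × (24/51) × (25/51) ≈ 0.00824218
german: (76/165) × (67/76) × (11/76) × (11/76) × (61/76) × (68/76) ≈ 0.00610887
Highest score → english.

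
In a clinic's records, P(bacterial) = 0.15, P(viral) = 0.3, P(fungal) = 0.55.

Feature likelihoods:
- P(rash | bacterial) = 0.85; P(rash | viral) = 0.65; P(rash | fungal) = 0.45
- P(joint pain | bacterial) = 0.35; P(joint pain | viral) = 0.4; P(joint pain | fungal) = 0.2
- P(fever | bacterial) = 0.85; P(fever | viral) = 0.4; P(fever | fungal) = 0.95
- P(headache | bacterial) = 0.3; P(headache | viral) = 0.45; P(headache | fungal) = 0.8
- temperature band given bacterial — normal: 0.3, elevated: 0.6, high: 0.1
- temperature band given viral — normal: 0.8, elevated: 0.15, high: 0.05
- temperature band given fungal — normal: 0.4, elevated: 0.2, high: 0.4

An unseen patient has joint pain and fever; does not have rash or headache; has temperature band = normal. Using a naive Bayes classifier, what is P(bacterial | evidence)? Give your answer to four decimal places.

bacterial: 0.15 × (1−0.85) × 0.35 × 0.85 × (1−0.3) × 0.3 = 0.0014056875
viral: 0.3 × (1−0.65) × 0.4 × 0.4 × (1−0.45) × 0.8 = 0.007392
fungal: 0.55 × (1−0.45) × 0.2 × 0.95 × (1−0.8) × 0.4 = 0.004598
P(bacterial | x) = 0.0014056875 / 0.0133956875 ≈ 0.1049

0.1049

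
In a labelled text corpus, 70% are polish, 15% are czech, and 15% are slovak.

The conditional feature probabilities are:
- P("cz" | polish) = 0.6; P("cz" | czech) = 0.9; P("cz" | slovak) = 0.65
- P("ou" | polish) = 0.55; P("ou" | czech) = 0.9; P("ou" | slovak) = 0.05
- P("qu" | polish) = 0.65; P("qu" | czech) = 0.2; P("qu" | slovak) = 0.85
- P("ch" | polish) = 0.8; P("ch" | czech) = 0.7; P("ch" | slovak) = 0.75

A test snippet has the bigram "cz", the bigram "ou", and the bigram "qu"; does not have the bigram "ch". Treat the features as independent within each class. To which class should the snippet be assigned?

polish: 0.7 × 0.6 × 0.55 × 0.65 × (1−0.8) = 0.03003
czech: 0.15 × 0.9 × 0.9 × 0.2 × (1−0.7) = 0.00729
slovak: 0.15 × 0.65 × 0.05 × 0.85 × (1−0.75) = 0.0010359375
Highest score → polish.

polish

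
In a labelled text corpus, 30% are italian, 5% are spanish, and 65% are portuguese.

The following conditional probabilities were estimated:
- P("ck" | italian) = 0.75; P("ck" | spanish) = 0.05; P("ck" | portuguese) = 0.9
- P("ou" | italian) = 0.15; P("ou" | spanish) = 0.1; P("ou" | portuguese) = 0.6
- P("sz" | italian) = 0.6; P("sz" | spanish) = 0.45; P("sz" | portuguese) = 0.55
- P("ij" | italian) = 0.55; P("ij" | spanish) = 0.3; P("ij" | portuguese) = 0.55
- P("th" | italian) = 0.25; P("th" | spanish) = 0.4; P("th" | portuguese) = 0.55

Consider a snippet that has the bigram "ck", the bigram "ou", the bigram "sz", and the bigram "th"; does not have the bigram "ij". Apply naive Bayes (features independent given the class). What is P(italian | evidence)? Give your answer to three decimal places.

0.045

italian: 0.3 × 0.75 × 0.15 × 0.6 × (1−0.55) × 0.25 = 0.002278125
spanish: 0.05 × 0.05 × 0.1 × 0.45 × (1−0.3) × 0.4 = 0.0000315
portuguese: 0.65 × 0.9 × 0.6 × 0.55 × (1−0.55) × 0.55 = 0.047779875
P(italian | x) = 0.002278125 / 0.0500895 ≈ 0.045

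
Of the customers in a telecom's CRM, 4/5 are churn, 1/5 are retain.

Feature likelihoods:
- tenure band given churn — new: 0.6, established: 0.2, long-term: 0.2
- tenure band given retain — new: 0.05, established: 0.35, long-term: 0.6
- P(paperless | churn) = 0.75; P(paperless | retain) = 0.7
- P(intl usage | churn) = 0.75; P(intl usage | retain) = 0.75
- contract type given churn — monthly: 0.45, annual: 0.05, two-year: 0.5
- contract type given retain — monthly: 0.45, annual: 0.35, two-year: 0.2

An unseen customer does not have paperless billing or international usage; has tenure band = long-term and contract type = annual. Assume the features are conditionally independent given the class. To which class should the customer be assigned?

churn: 0.8 × 0.2 × (1−0.75) × (1−0.75) × 0.05 = 0.0005
retain: 0.2 × 0.6 × (1−0.7) × (1−0.75) × 0.35 = 0.00315
Highest score → retain.

retain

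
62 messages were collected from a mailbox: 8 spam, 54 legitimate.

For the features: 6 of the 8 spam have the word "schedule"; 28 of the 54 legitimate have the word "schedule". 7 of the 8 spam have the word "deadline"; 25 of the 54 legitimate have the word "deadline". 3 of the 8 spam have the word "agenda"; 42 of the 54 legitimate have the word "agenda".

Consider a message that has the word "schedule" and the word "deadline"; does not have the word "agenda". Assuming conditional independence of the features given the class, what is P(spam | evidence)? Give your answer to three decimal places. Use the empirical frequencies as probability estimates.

0.533

spam: (8/62) × (6/8) × (7/8) × (5/8) ≈ 0.0529234
legitimate: (54/62) × (28/54) × (25/54) × (12/54) ≈ 0.0464622
P(spam | x) = 0.0529234 / 0.0993856 ≈ 0.533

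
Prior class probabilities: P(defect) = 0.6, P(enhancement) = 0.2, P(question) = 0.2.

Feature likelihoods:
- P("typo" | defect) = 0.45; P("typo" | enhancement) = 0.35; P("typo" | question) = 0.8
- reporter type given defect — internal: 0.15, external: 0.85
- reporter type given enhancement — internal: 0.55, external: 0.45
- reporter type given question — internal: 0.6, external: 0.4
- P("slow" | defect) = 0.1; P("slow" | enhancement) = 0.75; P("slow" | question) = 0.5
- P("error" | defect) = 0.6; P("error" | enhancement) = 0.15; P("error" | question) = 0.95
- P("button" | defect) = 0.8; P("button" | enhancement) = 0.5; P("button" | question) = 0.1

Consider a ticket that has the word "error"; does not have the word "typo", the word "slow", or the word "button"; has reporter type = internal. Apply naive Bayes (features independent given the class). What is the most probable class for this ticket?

defect: 0.6 × (1−0.45) × 0.15 × (1−0.1) × 0.6 × (1−0.8) = 0.005346
enhancement: 0.2 × (1−0.35) × 0.55 × (1−0.75) × 0.15 × (1−0.5) = 0.001340625
question: 0.2 × (1−0.8) × 0.6 × (1−0.5) × 0.95 × (1−0.1) = 0.01026
Highest score → question.

question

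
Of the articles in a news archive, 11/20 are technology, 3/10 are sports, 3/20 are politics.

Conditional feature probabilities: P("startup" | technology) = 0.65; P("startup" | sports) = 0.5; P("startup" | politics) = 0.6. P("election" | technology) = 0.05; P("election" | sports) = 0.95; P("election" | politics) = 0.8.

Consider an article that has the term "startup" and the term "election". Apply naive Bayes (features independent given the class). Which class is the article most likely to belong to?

technology: 0.55 × 0.65 × 0.05 = 0.017875
sports: 0.3 × 0.5 × 0.95 = 0.1425
politics: 0.15 × 0.6 × 0.8 = 0.072
Highest score → sports.

sports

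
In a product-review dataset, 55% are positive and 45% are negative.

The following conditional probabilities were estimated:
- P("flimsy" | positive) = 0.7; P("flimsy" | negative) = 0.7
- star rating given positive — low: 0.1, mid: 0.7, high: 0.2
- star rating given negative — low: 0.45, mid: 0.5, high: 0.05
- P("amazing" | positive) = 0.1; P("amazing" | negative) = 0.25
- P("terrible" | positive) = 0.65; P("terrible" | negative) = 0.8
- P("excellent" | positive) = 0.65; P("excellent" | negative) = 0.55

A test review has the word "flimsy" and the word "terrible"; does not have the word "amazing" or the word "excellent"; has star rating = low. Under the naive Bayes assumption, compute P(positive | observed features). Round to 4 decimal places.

0.1708

positive: 0.55 × 0.7 × 0.1 × (1−0.1) × 0.65 × (1−0.65) = 0.007882875
negative: 0.45 × 0.7 × 0.45 × (1−0.25) × 0.8 × (1−0.55) = 0.0382725
P(positive | x) = 0.007882875 / 0.046155375 ≈ 0.1708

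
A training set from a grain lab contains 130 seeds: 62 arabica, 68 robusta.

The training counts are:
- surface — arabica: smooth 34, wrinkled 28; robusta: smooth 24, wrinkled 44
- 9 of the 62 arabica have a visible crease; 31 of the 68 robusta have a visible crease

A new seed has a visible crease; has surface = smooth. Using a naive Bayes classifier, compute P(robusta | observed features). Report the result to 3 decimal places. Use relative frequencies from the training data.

arabica: (62/130) × (34/62) × (9/62) ≈ 0.0379653
robusta: (68/130) × (24/68) × (31/68) ≈ 0.0841629
P(robusta | x) = 0.0841629 / 0.1221282 ≈ 0.689

0.689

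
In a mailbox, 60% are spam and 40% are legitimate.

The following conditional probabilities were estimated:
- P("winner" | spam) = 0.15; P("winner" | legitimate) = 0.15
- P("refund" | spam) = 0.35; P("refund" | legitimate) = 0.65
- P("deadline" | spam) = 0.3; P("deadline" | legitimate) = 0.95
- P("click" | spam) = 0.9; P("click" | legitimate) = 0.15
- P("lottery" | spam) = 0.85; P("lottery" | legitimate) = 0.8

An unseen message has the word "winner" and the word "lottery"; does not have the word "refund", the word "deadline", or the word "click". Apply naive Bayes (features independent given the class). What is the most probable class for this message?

spam

spam: 0.6 × 0.15 × (1−0.35) × (1−0.3) × (1−0.9) × 0.85 = 0.00348075
legitimate: 0.4 × 0.15 × (1−0.65) × (1−0.95) × (1−0.15) × 0.8 = 0.000714
Highest score → spam.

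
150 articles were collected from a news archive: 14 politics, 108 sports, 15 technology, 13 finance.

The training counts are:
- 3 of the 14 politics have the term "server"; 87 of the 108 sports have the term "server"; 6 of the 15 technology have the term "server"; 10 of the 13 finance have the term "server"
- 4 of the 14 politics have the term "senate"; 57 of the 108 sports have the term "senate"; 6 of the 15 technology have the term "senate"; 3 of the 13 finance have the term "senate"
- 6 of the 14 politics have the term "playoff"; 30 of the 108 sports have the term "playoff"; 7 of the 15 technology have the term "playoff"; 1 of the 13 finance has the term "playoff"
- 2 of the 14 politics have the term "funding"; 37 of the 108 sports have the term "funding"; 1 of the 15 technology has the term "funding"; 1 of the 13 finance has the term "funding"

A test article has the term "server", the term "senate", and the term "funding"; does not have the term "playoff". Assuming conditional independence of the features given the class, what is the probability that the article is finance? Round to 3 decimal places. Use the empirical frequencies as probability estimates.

politics: (14/150) × (3/14) × (4/14) × (8/14) × (2/14) ≈ 0.000466472
sports: (108/150) × (87/108) × (57/108) × (78/108) × (37/108) ≈ 0.0757405
technology: (15/150) × (6/15) × (6/15) × (8/15) × (1/15) ≈ 0.000568889
finance: (13/150) × (10/13) × (3/13) × (12/13) × (1/13) ≈ 0.0010924
P(finance | x) = 0.0010924 / 0.077868261 ≈ 0.014

0.014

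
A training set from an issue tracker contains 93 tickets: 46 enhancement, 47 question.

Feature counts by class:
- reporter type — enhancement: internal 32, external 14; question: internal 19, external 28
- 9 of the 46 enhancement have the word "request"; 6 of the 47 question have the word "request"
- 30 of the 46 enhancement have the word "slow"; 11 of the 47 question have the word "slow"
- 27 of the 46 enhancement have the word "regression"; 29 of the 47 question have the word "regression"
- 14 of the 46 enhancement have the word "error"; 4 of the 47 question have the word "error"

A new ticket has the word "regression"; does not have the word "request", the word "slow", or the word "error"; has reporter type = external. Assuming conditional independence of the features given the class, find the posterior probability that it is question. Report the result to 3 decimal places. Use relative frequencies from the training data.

enhancement: (46/93) × (14/46) × (37/46) × (16/46) × (27/46) × (32/46) ≈ 0.0171969
question: (47/93) × (28/47) × (41/47) × (36/47) × (29/47) × (43/47) ≈ 0.113563
P(question | x) = 0.113563 / 0.1307599 ≈ 0.868

0.868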